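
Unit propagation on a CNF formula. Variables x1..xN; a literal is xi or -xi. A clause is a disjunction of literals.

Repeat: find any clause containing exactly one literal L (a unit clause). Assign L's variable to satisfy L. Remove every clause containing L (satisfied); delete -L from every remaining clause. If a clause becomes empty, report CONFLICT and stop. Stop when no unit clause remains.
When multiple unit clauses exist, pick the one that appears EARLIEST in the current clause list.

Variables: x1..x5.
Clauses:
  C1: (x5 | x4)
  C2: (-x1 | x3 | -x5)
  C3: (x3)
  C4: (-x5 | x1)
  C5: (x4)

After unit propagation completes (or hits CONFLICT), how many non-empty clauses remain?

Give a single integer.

Answer: 1

Derivation:
unit clause [3] forces x3=T; simplify:
  satisfied 2 clause(s); 3 remain; assigned so far: [3]
unit clause [4] forces x4=T; simplify:
  satisfied 2 clause(s); 1 remain; assigned so far: [3, 4]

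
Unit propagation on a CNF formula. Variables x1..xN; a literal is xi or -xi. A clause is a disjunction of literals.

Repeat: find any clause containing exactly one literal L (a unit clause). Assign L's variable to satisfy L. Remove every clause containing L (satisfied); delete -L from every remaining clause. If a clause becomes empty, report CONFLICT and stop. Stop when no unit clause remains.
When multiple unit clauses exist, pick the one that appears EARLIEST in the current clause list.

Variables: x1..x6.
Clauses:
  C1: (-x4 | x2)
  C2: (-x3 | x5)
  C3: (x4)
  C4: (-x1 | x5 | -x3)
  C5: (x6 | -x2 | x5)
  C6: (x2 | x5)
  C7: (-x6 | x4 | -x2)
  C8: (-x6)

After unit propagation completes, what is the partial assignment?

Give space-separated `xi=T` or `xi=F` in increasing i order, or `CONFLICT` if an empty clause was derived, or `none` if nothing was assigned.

Answer: x2=T x4=T x5=T x6=F

Derivation:
unit clause [4] forces x4=T; simplify:
  drop -4 from [-4, 2] -> [2]
  satisfied 2 clause(s); 6 remain; assigned so far: [4]
unit clause [2] forces x2=T; simplify:
  drop -2 from [6, -2, 5] -> [6, 5]
  satisfied 2 clause(s); 4 remain; assigned so far: [2, 4]
unit clause [-6] forces x6=F; simplify:
  drop 6 from [6, 5] -> [5]
  satisfied 1 clause(s); 3 remain; assigned so far: [2, 4, 6]
unit clause [5] forces x5=T; simplify:
  satisfied 3 clause(s); 0 remain; assigned so far: [2, 4, 5, 6]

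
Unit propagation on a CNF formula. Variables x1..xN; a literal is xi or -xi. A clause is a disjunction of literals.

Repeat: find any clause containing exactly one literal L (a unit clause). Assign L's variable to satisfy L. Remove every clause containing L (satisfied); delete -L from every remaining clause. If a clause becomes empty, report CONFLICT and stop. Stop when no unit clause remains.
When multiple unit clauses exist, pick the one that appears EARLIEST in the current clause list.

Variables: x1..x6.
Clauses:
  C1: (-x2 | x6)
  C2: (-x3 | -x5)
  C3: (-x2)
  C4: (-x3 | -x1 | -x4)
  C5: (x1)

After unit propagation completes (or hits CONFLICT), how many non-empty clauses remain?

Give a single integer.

unit clause [-2] forces x2=F; simplify:
  satisfied 2 clause(s); 3 remain; assigned so far: [2]
unit clause [1] forces x1=T; simplify:
  drop -1 from [-3, -1, -4] -> [-3, -4]
  satisfied 1 clause(s); 2 remain; assigned so far: [1, 2]

Answer: 2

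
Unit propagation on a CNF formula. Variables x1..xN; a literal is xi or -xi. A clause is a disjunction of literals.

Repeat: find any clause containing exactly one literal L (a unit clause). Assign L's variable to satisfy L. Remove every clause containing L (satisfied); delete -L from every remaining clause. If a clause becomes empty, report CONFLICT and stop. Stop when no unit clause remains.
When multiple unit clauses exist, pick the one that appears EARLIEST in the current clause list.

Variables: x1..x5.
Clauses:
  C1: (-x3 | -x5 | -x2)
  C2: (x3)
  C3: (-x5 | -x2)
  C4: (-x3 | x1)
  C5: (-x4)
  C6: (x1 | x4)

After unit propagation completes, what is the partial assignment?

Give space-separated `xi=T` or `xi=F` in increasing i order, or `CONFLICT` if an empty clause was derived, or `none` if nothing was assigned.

unit clause [3] forces x3=T; simplify:
  drop -3 from [-3, -5, -2] -> [-5, -2]
  drop -3 from [-3, 1] -> [1]
  satisfied 1 clause(s); 5 remain; assigned so far: [3]
unit clause [1] forces x1=T; simplify:
  satisfied 2 clause(s); 3 remain; assigned so far: [1, 3]
unit clause [-4] forces x4=F; simplify:
  satisfied 1 clause(s); 2 remain; assigned so far: [1, 3, 4]

Answer: x1=T x3=T x4=F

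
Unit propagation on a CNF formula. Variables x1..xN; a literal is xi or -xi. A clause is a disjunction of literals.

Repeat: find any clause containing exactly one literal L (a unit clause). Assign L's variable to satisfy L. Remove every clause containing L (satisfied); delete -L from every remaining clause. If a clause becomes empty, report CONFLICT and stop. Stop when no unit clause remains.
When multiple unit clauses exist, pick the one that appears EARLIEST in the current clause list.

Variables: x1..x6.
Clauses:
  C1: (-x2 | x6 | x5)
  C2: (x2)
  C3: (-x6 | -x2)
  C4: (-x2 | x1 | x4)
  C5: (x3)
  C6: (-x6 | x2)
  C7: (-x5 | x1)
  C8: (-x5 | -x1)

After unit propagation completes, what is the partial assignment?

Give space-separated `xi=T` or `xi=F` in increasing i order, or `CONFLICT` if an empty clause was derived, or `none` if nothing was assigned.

Answer: CONFLICT

Derivation:
unit clause [2] forces x2=T; simplify:
  drop -2 from [-2, 6, 5] -> [6, 5]
  drop -2 from [-6, -2] -> [-6]
  drop -2 from [-2, 1, 4] -> [1, 4]
  satisfied 2 clause(s); 6 remain; assigned so far: [2]
unit clause [-6] forces x6=F; simplify:
  drop 6 from [6, 5] -> [5]
  satisfied 1 clause(s); 5 remain; assigned so far: [2, 6]
unit clause [5] forces x5=T; simplify:
  drop -5 from [-5, 1] -> [1]
  drop -5 from [-5, -1] -> [-1]
  satisfied 1 clause(s); 4 remain; assigned so far: [2, 5, 6]
unit clause [3] forces x3=T; simplify:
  satisfied 1 clause(s); 3 remain; assigned so far: [2, 3, 5, 6]
unit clause [1] forces x1=T; simplify:
  drop -1 from [-1] -> [] (empty!)
  satisfied 2 clause(s); 1 remain; assigned so far: [1, 2, 3, 5, 6]
CONFLICT (empty clause)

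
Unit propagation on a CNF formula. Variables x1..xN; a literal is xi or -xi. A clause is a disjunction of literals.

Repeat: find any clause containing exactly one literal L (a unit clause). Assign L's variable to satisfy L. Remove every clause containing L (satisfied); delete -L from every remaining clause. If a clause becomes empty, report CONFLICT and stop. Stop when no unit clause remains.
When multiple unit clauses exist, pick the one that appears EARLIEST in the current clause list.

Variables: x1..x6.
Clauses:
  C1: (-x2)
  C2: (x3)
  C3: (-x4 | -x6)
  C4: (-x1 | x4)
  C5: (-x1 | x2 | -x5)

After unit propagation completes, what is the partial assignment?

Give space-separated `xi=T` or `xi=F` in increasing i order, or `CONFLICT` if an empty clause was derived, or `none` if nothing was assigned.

Answer: x2=F x3=T

Derivation:
unit clause [-2] forces x2=F; simplify:
  drop 2 from [-1, 2, -5] -> [-1, -5]
  satisfied 1 clause(s); 4 remain; assigned so far: [2]
unit clause [3] forces x3=T; simplify:
  satisfied 1 clause(s); 3 remain; assigned so far: [2, 3]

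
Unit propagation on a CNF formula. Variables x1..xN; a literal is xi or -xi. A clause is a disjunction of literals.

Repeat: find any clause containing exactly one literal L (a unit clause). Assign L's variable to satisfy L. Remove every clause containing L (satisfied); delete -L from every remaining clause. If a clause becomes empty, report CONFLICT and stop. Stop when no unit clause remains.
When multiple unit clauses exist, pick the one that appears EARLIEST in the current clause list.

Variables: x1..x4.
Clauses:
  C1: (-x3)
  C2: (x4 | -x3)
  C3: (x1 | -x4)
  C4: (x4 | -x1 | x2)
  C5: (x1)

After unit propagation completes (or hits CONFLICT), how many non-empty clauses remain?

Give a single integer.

unit clause [-3] forces x3=F; simplify:
  satisfied 2 clause(s); 3 remain; assigned so far: [3]
unit clause [1] forces x1=T; simplify:
  drop -1 from [4, -1, 2] -> [4, 2]
  satisfied 2 clause(s); 1 remain; assigned so far: [1, 3]

Answer: 1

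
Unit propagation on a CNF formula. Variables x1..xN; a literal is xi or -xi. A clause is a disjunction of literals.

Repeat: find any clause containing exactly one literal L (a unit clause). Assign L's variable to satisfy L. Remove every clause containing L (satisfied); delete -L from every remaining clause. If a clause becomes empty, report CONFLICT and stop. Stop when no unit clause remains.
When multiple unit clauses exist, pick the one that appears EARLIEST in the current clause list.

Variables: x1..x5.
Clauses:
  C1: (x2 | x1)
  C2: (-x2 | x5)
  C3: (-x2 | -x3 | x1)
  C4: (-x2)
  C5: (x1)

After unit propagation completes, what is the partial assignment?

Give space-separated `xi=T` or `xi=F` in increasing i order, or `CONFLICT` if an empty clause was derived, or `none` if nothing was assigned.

unit clause [-2] forces x2=F; simplify:
  drop 2 from [2, 1] -> [1]
  satisfied 3 clause(s); 2 remain; assigned so far: [2]
unit clause [1] forces x1=T; simplify:
  satisfied 2 clause(s); 0 remain; assigned so far: [1, 2]

Answer: x1=T x2=F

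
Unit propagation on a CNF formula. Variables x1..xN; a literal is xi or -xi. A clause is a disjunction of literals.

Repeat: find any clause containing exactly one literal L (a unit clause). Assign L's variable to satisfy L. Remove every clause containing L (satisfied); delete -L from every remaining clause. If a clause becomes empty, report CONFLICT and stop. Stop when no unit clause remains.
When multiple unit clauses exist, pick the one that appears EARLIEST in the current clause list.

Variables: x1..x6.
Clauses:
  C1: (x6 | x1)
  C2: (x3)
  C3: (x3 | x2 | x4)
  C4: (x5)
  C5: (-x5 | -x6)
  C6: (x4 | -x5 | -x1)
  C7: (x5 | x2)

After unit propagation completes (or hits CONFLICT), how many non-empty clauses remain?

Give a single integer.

unit clause [3] forces x3=T; simplify:
  satisfied 2 clause(s); 5 remain; assigned so far: [3]
unit clause [5] forces x5=T; simplify:
  drop -5 from [-5, -6] -> [-6]
  drop -5 from [4, -5, -1] -> [4, -1]
  satisfied 2 clause(s); 3 remain; assigned so far: [3, 5]
unit clause [-6] forces x6=F; simplify:
  drop 6 from [6, 1] -> [1]
  satisfied 1 clause(s); 2 remain; assigned so far: [3, 5, 6]
unit clause [1] forces x1=T; simplify:
  drop -1 from [4, -1] -> [4]
  satisfied 1 clause(s); 1 remain; assigned so far: [1, 3, 5, 6]
unit clause [4] forces x4=T; simplify:
  satisfied 1 clause(s); 0 remain; assigned so far: [1, 3, 4, 5, 6]

Answer: 0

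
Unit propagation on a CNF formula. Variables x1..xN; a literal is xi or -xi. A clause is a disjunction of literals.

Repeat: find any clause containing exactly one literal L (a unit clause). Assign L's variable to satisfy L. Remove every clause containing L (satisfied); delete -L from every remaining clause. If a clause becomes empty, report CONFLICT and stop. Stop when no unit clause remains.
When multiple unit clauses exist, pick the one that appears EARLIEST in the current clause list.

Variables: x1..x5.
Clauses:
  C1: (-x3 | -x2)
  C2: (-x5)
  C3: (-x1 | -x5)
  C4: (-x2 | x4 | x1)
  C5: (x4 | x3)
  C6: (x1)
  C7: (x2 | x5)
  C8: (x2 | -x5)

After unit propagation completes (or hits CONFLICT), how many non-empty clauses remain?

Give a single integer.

Answer: 0

Derivation:
unit clause [-5] forces x5=F; simplify:
  drop 5 from [2, 5] -> [2]
  satisfied 3 clause(s); 5 remain; assigned so far: [5]
unit clause [1] forces x1=T; simplify:
  satisfied 2 clause(s); 3 remain; assigned so far: [1, 5]
unit clause [2] forces x2=T; simplify:
  drop -2 from [-3, -2] -> [-3]
  satisfied 1 clause(s); 2 remain; assigned so far: [1, 2, 5]
unit clause [-3] forces x3=F; simplify:
  drop 3 from [4, 3] -> [4]
  satisfied 1 clause(s); 1 remain; assigned so far: [1, 2, 3, 5]
unit clause [4] forces x4=T; simplify:
  satisfied 1 clause(s); 0 remain; assigned so far: [1, 2, 3, 4, 5]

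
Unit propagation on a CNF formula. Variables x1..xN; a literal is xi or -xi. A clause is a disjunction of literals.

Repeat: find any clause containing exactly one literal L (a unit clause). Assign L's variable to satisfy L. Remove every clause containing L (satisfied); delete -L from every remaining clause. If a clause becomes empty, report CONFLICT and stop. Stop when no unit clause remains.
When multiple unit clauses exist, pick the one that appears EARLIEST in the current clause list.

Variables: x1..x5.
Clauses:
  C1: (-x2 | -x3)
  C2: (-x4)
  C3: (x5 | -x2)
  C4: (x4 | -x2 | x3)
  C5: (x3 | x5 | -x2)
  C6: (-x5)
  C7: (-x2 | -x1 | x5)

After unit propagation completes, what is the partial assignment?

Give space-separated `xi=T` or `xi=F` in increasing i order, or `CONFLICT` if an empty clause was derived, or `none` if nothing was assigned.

Answer: x2=F x4=F x5=F

Derivation:
unit clause [-4] forces x4=F; simplify:
  drop 4 from [4, -2, 3] -> [-2, 3]
  satisfied 1 clause(s); 6 remain; assigned so far: [4]
unit clause [-5] forces x5=F; simplify:
  drop 5 from [5, -2] -> [-2]
  drop 5 from [3, 5, -2] -> [3, -2]
  drop 5 from [-2, -1, 5] -> [-2, -1]
  satisfied 1 clause(s); 5 remain; assigned so far: [4, 5]
unit clause [-2] forces x2=F; simplify:
  satisfied 5 clause(s); 0 remain; assigned so far: [2, 4, 5]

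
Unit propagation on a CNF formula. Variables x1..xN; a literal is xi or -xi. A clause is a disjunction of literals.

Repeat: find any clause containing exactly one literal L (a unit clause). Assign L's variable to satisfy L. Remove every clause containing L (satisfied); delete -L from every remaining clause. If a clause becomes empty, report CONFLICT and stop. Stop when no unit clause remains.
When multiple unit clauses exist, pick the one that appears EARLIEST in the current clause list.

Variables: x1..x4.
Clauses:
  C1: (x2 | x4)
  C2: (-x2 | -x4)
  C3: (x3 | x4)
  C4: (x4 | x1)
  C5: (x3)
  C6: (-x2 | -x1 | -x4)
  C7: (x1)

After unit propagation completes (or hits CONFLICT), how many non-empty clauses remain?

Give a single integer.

Answer: 3

Derivation:
unit clause [3] forces x3=T; simplify:
  satisfied 2 clause(s); 5 remain; assigned so far: [3]
unit clause [1] forces x1=T; simplify:
  drop -1 from [-2, -1, -4] -> [-2, -4]
  satisfied 2 clause(s); 3 remain; assigned so far: [1, 3]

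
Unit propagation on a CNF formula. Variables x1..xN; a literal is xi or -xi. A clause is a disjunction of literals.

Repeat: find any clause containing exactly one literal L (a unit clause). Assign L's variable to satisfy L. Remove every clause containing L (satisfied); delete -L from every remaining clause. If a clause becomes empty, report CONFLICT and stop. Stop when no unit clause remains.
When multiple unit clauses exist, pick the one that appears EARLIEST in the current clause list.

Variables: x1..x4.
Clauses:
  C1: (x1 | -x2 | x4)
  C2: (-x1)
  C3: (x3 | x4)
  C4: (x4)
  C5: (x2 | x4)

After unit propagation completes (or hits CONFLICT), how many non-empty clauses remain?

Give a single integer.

unit clause [-1] forces x1=F; simplify:
  drop 1 from [1, -2, 4] -> [-2, 4]
  satisfied 1 clause(s); 4 remain; assigned so far: [1]
unit clause [4] forces x4=T; simplify:
  satisfied 4 clause(s); 0 remain; assigned so far: [1, 4]

Answer: 0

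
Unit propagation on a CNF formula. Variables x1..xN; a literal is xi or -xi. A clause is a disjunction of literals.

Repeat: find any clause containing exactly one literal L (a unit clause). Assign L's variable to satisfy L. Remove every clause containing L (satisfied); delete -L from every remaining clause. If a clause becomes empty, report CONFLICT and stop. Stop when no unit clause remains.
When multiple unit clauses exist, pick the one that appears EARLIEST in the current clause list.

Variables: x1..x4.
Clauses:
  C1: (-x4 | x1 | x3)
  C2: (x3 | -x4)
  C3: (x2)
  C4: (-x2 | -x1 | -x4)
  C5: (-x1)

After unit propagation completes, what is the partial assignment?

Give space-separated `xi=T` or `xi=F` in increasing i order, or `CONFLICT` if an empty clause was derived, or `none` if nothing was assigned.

unit clause [2] forces x2=T; simplify:
  drop -2 from [-2, -1, -4] -> [-1, -4]
  satisfied 1 clause(s); 4 remain; assigned so far: [2]
unit clause [-1] forces x1=F; simplify:
  drop 1 from [-4, 1, 3] -> [-4, 3]
  satisfied 2 clause(s); 2 remain; assigned so far: [1, 2]

Answer: x1=F x2=T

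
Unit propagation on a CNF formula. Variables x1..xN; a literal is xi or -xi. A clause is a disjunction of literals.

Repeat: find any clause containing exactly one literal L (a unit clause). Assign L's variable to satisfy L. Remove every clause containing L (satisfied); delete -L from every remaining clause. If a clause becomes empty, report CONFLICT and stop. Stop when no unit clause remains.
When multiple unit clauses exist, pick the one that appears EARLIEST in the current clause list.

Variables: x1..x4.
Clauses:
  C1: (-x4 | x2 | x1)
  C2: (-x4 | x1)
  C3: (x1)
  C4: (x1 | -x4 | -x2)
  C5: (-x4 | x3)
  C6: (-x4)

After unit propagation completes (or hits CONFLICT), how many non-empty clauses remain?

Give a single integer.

unit clause [1] forces x1=T; simplify:
  satisfied 4 clause(s); 2 remain; assigned so far: [1]
unit clause [-4] forces x4=F; simplify:
  satisfied 2 clause(s); 0 remain; assigned so far: [1, 4]

Answer: 0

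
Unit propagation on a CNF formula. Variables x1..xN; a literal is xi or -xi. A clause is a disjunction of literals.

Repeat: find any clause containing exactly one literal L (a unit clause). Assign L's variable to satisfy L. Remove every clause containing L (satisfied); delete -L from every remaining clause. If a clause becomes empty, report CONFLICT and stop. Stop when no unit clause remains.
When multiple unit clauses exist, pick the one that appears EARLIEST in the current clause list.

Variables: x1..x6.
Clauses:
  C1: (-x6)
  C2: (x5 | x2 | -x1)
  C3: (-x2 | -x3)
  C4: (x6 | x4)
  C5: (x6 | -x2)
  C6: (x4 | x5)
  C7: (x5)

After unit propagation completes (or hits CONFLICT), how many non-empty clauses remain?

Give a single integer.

unit clause [-6] forces x6=F; simplify:
  drop 6 from [6, 4] -> [4]
  drop 6 from [6, -2] -> [-2]
  satisfied 1 clause(s); 6 remain; assigned so far: [6]
unit clause [4] forces x4=T; simplify:
  satisfied 2 clause(s); 4 remain; assigned so far: [4, 6]
unit clause [-2] forces x2=F; simplify:
  drop 2 from [5, 2, -1] -> [5, -1]
  satisfied 2 clause(s); 2 remain; assigned so far: [2, 4, 6]
unit clause [5] forces x5=T; simplify:
  satisfied 2 clause(s); 0 remain; assigned so far: [2, 4, 5, 6]

Answer: 0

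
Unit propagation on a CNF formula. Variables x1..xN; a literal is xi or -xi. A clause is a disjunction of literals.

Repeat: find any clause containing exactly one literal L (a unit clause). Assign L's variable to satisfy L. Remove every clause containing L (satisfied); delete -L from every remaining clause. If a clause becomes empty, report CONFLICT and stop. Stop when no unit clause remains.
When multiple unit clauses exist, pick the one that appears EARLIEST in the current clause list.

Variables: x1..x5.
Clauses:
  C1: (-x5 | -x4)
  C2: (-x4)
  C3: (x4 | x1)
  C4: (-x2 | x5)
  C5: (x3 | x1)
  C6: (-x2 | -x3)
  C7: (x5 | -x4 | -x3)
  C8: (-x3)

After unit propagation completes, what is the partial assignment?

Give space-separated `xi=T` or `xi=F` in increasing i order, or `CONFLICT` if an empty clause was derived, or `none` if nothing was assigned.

Answer: x1=T x3=F x4=F

Derivation:
unit clause [-4] forces x4=F; simplify:
  drop 4 from [4, 1] -> [1]
  satisfied 3 clause(s); 5 remain; assigned so far: [4]
unit clause [1] forces x1=T; simplify:
  satisfied 2 clause(s); 3 remain; assigned so far: [1, 4]
unit clause [-3] forces x3=F; simplify:
  satisfied 2 clause(s); 1 remain; assigned so far: [1, 3, 4]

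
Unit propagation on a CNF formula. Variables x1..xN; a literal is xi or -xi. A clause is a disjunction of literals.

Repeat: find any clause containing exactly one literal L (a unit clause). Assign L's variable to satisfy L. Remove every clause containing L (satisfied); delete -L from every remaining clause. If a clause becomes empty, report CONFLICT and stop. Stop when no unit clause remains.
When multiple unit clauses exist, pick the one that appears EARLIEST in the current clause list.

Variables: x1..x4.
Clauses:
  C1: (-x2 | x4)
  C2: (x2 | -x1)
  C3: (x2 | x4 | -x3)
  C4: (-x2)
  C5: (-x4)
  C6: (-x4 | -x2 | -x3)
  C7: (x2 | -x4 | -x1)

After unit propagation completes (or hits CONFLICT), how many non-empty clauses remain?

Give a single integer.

Answer: 0

Derivation:
unit clause [-2] forces x2=F; simplify:
  drop 2 from [2, -1] -> [-1]
  drop 2 from [2, 4, -3] -> [4, -3]
  drop 2 from [2, -4, -1] -> [-4, -1]
  satisfied 3 clause(s); 4 remain; assigned so far: [2]
unit clause [-1] forces x1=F; simplify:
  satisfied 2 clause(s); 2 remain; assigned so far: [1, 2]
unit clause [-4] forces x4=F; simplify:
  drop 4 from [4, -3] -> [-3]
  satisfied 1 clause(s); 1 remain; assigned so far: [1, 2, 4]
unit clause [-3] forces x3=F; simplify:
  satisfied 1 clause(s); 0 remain; assigned so far: [1, 2, 3, 4]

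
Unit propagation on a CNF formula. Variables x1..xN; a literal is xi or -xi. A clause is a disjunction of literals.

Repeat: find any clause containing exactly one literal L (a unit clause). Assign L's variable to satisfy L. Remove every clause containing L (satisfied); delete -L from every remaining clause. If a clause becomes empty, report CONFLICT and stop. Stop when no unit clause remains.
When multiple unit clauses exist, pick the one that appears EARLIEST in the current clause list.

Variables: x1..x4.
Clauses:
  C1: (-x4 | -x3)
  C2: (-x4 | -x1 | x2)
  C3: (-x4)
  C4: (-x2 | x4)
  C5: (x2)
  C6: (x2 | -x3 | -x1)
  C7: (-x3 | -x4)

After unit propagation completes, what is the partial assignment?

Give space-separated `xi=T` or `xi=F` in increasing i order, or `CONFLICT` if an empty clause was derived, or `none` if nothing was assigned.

unit clause [-4] forces x4=F; simplify:
  drop 4 from [-2, 4] -> [-2]
  satisfied 4 clause(s); 3 remain; assigned so far: [4]
unit clause [-2] forces x2=F; simplify:
  drop 2 from [2] -> [] (empty!)
  drop 2 from [2, -3, -1] -> [-3, -1]
  satisfied 1 clause(s); 2 remain; assigned so far: [2, 4]
CONFLICT (empty clause)

Answer: CONFLICT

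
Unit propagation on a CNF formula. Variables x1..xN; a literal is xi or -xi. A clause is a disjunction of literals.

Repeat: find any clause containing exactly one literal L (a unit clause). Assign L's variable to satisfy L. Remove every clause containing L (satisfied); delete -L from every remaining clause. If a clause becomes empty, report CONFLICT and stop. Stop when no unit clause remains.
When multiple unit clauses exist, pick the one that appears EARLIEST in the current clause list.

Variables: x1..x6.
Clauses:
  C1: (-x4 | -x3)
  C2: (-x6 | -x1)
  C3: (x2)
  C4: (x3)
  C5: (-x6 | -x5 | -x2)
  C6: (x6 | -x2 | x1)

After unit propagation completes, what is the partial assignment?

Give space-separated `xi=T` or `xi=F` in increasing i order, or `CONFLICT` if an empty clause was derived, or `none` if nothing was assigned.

unit clause [2] forces x2=T; simplify:
  drop -2 from [-6, -5, -2] -> [-6, -5]
  drop -2 from [6, -2, 1] -> [6, 1]
  satisfied 1 clause(s); 5 remain; assigned so far: [2]
unit clause [3] forces x3=T; simplify:
  drop -3 from [-4, -3] -> [-4]
  satisfied 1 clause(s); 4 remain; assigned so far: [2, 3]
unit clause [-4] forces x4=F; simplify:
  satisfied 1 clause(s); 3 remain; assigned so far: [2, 3, 4]

Answer: x2=T x3=T x4=F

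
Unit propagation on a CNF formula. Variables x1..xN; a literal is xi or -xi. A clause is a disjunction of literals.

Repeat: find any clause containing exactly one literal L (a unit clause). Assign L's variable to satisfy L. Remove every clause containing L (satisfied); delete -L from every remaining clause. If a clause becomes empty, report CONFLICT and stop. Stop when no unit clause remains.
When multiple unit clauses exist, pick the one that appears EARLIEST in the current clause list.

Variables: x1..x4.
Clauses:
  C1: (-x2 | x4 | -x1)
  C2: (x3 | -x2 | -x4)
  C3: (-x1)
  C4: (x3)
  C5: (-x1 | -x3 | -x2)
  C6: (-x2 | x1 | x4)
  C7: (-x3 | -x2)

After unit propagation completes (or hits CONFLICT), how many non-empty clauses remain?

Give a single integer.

Answer: 0

Derivation:
unit clause [-1] forces x1=F; simplify:
  drop 1 from [-2, 1, 4] -> [-2, 4]
  satisfied 3 clause(s); 4 remain; assigned so far: [1]
unit clause [3] forces x3=T; simplify:
  drop -3 from [-3, -2] -> [-2]
  satisfied 2 clause(s); 2 remain; assigned so far: [1, 3]
unit clause [-2] forces x2=F; simplify:
  satisfied 2 clause(s); 0 remain; assigned so far: [1, 2, 3]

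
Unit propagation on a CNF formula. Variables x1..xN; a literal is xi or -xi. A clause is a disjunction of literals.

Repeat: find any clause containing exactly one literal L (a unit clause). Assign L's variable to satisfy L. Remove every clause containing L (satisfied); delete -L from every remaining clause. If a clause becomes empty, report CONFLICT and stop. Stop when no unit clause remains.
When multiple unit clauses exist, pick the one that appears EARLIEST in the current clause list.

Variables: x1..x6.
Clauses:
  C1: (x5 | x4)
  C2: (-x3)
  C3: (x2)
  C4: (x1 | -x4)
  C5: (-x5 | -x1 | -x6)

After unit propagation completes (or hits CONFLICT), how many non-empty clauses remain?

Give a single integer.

unit clause [-3] forces x3=F; simplify:
  satisfied 1 clause(s); 4 remain; assigned so far: [3]
unit clause [2] forces x2=T; simplify:
  satisfied 1 clause(s); 3 remain; assigned so far: [2, 3]

Answer: 3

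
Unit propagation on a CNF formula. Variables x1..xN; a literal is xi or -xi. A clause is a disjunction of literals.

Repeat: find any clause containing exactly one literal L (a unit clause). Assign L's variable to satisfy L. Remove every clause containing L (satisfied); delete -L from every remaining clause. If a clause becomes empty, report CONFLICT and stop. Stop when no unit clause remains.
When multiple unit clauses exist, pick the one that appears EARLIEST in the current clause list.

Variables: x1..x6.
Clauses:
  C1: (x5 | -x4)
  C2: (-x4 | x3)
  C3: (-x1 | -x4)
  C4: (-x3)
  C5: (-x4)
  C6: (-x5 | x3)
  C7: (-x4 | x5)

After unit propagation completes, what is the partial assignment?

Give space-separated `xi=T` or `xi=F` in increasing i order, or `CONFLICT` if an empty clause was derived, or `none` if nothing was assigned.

Answer: x3=F x4=F x5=F

Derivation:
unit clause [-3] forces x3=F; simplify:
  drop 3 from [-4, 3] -> [-4]
  drop 3 from [-5, 3] -> [-5]
  satisfied 1 clause(s); 6 remain; assigned so far: [3]
unit clause [-4] forces x4=F; simplify:
  satisfied 5 clause(s); 1 remain; assigned so far: [3, 4]
unit clause [-5] forces x5=F; simplify:
  satisfied 1 clause(s); 0 remain; assigned so far: [3, 4, 5]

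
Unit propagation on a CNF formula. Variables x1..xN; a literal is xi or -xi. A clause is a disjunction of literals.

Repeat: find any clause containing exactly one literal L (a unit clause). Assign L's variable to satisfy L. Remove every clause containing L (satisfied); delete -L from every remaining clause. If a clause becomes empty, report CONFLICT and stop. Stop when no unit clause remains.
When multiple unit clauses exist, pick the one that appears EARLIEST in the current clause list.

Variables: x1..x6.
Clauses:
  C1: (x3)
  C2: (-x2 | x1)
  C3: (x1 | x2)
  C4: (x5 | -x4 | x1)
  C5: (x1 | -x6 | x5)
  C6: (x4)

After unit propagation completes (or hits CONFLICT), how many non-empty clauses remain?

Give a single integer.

unit clause [3] forces x3=T; simplify:
  satisfied 1 clause(s); 5 remain; assigned so far: [3]
unit clause [4] forces x4=T; simplify:
  drop -4 from [5, -4, 1] -> [5, 1]
  satisfied 1 clause(s); 4 remain; assigned so far: [3, 4]

Answer: 4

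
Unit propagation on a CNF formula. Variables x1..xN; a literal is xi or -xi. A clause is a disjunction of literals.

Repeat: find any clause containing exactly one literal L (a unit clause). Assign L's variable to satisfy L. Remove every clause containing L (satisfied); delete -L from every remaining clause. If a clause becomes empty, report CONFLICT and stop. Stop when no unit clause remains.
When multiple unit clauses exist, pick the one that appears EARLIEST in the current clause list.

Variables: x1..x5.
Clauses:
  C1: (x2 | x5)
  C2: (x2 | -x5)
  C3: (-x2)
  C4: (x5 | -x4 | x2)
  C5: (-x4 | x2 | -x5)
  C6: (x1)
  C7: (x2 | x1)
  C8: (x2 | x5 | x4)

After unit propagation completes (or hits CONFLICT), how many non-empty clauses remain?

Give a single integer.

unit clause [-2] forces x2=F; simplify:
  drop 2 from [2, 5] -> [5]
  drop 2 from [2, -5] -> [-5]
  drop 2 from [5, -4, 2] -> [5, -4]
  drop 2 from [-4, 2, -5] -> [-4, -5]
  drop 2 from [2, 1] -> [1]
  drop 2 from [2, 5, 4] -> [5, 4]
  satisfied 1 clause(s); 7 remain; assigned so far: [2]
unit clause [5] forces x5=T; simplify:
  drop -5 from [-5] -> [] (empty!)
  drop -5 from [-4, -5] -> [-4]
  satisfied 3 clause(s); 4 remain; assigned so far: [2, 5]
CONFLICT (empty clause)

Answer: 3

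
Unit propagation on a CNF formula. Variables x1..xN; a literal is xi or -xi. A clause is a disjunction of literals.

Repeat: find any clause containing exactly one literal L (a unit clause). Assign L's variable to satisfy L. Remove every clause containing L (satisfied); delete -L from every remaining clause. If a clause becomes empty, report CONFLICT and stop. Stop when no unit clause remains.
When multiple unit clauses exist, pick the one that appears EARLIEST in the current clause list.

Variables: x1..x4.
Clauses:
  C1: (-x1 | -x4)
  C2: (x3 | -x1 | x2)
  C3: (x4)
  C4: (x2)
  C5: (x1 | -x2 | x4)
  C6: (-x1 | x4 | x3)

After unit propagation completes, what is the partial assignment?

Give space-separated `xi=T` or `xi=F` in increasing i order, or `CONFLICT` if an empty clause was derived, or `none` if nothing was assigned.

Answer: x1=F x2=T x4=T

Derivation:
unit clause [4] forces x4=T; simplify:
  drop -4 from [-1, -4] -> [-1]
  satisfied 3 clause(s); 3 remain; assigned so far: [4]
unit clause [-1] forces x1=F; simplify:
  satisfied 2 clause(s); 1 remain; assigned so far: [1, 4]
unit clause [2] forces x2=T; simplify:
  satisfied 1 clause(s); 0 remain; assigned so far: [1, 2, 4]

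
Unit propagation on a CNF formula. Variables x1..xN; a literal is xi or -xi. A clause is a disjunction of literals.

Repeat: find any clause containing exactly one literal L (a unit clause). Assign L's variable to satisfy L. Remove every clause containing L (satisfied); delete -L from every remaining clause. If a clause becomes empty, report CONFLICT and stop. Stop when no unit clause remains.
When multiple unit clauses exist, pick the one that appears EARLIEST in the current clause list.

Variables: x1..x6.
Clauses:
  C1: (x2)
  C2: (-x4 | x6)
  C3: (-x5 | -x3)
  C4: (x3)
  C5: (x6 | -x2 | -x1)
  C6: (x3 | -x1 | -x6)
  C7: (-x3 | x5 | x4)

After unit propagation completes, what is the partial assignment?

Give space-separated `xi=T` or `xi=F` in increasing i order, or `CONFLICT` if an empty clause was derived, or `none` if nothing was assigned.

Answer: x2=T x3=T x4=T x5=F x6=T

Derivation:
unit clause [2] forces x2=T; simplify:
  drop -2 from [6, -2, -1] -> [6, -1]
  satisfied 1 clause(s); 6 remain; assigned so far: [2]
unit clause [3] forces x3=T; simplify:
  drop -3 from [-5, -3] -> [-5]
  drop -3 from [-3, 5, 4] -> [5, 4]
  satisfied 2 clause(s); 4 remain; assigned so far: [2, 3]
unit clause [-5] forces x5=F; simplify:
  drop 5 from [5, 4] -> [4]
  satisfied 1 clause(s); 3 remain; assigned so far: [2, 3, 5]
unit clause [4] forces x4=T; simplify:
  drop -4 from [-4, 6] -> [6]
  satisfied 1 clause(s); 2 remain; assigned so far: [2, 3, 4, 5]
unit clause [6] forces x6=T; simplify:
  satisfied 2 clause(s); 0 remain; assigned so far: [2, 3, 4, 5, 6]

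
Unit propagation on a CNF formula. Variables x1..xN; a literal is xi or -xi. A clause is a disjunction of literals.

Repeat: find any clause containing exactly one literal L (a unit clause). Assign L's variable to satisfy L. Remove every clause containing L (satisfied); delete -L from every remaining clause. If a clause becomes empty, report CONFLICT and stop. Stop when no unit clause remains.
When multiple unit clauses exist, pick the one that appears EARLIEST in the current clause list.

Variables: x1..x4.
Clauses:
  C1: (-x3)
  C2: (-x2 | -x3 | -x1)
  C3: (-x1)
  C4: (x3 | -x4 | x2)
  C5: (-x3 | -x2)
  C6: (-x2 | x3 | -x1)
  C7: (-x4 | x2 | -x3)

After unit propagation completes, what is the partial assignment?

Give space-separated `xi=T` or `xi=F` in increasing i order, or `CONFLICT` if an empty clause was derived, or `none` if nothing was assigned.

Answer: x1=F x3=F

Derivation:
unit clause [-3] forces x3=F; simplify:
  drop 3 from [3, -4, 2] -> [-4, 2]
  drop 3 from [-2, 3, -1] -> [-2, -1]
  satisfied 4 clause(s); 3 remain; assigned so far: [3]
unit clause [-1] forces x1=F; simplify:
  satisfied 2 clause(s); 1 remain; assigned so far: [1, 3]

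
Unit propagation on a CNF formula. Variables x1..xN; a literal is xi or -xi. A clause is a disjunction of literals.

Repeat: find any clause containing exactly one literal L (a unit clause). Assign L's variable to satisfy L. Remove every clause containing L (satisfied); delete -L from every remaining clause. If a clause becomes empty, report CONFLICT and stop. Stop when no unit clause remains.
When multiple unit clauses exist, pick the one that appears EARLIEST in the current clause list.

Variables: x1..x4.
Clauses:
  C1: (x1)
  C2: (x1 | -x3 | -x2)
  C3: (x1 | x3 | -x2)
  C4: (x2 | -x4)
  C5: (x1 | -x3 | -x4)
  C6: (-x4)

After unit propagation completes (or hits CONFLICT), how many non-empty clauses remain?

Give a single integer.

unit clause [1] forces x1=T; simplify:
  satisfied 4 clause(s); 2 remain; assigned so far: [1]
unit clause [-4] forces x4=F; simplify:
  satisfied 2 clause(s); 0 remain; assigned so far: [1, 4]

Answer: 0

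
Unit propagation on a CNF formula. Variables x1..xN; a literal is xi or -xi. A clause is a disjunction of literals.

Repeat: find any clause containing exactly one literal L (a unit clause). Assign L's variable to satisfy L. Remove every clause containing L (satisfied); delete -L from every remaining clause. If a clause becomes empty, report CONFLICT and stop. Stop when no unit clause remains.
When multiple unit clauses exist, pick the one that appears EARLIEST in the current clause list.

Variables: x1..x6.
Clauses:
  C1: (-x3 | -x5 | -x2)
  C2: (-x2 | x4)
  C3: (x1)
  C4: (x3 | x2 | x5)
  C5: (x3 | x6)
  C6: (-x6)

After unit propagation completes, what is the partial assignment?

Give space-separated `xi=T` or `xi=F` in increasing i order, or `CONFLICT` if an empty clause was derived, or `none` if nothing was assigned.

unit clause [1] forces x1=T; simplify:
  satisfied 1 clause(s); 5 remain; assigned so far: [1]
unit clause [-6] forces x6=F; simplify:
  drop 6 from [3, 6] -> [3]
  satisfied 1 clause(s); 4 remain; assigned so far: [1, 6]
unit clause [3] forces x3=T; simplify:
  drop -3 from [-3, -5, -2] -> [-5, -2]
  satisfied 2 clause(s); 2 remain; assigned so far: [1, 3, 6]

Answer: x1=T x3=T x6=F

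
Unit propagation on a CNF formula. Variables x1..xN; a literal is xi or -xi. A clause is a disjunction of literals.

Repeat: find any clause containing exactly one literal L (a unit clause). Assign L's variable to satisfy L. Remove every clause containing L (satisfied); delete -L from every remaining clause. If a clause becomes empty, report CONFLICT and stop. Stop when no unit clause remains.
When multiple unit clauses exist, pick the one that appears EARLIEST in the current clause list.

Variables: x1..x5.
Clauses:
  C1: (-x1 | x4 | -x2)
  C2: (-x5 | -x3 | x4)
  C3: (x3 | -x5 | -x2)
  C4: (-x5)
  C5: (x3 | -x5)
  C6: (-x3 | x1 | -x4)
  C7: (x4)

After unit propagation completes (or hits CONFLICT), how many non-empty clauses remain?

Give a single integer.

unit clause [-5] forces x5=F; simplify:
  satisfied 4 clause(s); 3 remain; assigned so far: [5]
unit clause [4] forces x4=T; simplify:
  drop -4 from [-3, 1, -4] -> [-3, 1]
  satisfied 2 clause(s); 1 remain; assigned so far: [4, 5]

Answer: 1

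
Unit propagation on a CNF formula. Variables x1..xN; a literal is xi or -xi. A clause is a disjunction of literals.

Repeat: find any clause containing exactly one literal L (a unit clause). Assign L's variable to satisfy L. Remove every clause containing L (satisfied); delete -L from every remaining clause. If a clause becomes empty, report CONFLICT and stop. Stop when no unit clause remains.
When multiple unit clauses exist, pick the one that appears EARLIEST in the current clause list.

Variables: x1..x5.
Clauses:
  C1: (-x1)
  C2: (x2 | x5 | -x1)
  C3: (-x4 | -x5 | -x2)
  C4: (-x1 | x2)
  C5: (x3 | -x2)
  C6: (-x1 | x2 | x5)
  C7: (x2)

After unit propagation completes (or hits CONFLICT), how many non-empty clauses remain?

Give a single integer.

unit clause [-1] forces x1=F; simplify:
  satisfied 4 clause(s); 3 remain; assigned so far: [1]
unit clause [2] forces x2=T; simplify:
  drop -2 from [-4, -5, -2] -> [-4, -5]
  drop -2 from [3, -2] -> [3]
  satisfied 1 clause(s); 2 remain; assigned so far: [1, 2]
unit clause [3] forces x3=T; simplify:
  satisfied 1 clause(s); 1 remain; assigned so far: [1, 2, 3]

Answer: 1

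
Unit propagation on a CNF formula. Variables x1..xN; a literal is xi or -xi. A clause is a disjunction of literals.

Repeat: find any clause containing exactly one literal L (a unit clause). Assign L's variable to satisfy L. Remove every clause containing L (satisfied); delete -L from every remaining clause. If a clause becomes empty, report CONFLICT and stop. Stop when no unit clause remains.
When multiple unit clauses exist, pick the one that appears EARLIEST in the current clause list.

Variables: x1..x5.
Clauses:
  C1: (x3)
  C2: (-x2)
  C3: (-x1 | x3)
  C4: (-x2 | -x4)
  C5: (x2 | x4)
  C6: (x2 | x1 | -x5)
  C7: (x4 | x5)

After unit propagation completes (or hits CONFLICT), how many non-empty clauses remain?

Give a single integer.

unit clause [3] forces x3=T; simplify:
  satisfied 2 clause(s); 5 remain; assigned so far: [3]
unit clause [-2] forces x2=F; simplify:
  drop 2 from [2, 4] -> [4]
  drop 2 from [2, 1, -5] -> [1, -5]
  satisfied 2 clause(s); 3 remain; assigned so far: [2, 3]
unit clause [4] forces x4=T; simplify:
  satisfied 2 clause(s); 1 remain; assigned so far: [2, 3, 4]

Answer: 1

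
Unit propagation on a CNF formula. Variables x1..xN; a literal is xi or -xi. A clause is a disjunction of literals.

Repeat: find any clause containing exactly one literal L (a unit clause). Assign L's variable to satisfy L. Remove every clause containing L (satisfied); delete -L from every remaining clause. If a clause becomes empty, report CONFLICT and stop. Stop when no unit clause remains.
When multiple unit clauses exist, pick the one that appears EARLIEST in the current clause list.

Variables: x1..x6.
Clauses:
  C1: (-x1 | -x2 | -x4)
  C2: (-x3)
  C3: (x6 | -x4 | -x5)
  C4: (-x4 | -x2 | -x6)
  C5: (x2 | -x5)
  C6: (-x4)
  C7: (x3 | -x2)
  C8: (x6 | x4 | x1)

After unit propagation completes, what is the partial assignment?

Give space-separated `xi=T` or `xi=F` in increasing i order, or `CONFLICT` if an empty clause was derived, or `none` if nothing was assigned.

Answer: x2=F x3=F x4=F x5=F

Derivation:
unit clause [-3] forces x3=F; simplify:
  drop 3 from [3, -2] -> [-2]
  satisfied 1 clause(s); 7 remain; assigned so far: [3]
unit clause [-4] forces x4=F; simplify:
  drop 4 from [6, 4, 1] -> [6, 1]
  satisfied 4 clause(s); 3 remain; assigned so far: [3, 4]
unit clause [-2] forces x2=F; simplify:
  drop 2 from [2, -5] -> [-5]
  satisfied 1 clause(s); 2 remain; assigned so far: [2, 3, 4]
unit clause [-5] forces x5=F; simplify:
  satisfied 1 clause(s); 1 remain; assigned so far: [2, 3, 4, 5]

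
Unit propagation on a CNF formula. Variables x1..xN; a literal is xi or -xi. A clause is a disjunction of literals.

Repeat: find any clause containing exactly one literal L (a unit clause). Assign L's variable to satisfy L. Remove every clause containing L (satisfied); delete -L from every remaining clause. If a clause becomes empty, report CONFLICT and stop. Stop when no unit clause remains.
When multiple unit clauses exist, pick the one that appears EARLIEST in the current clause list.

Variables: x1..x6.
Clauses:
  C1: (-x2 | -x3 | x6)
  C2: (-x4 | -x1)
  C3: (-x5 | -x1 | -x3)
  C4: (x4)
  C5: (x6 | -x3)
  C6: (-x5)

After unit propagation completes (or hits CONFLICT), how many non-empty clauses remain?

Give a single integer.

Answer: 2

Derivation:
unit clause [4] forces x4=T; simplify:
  drop -4 from [-4, -1] -> [-1]
  satisfied 1 clause(s); 5 remain; assigned so far: [4]
unit clause [-1] forces x1=F; simplify:
  satisfied 2 clause(s); 3 remain; assigned so far: [1, 4]
unit clause [-5] forces x5=F; simplify:
  satisfied 1 clause(s); 2 remain; assigned so far: [1, 4, 5]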